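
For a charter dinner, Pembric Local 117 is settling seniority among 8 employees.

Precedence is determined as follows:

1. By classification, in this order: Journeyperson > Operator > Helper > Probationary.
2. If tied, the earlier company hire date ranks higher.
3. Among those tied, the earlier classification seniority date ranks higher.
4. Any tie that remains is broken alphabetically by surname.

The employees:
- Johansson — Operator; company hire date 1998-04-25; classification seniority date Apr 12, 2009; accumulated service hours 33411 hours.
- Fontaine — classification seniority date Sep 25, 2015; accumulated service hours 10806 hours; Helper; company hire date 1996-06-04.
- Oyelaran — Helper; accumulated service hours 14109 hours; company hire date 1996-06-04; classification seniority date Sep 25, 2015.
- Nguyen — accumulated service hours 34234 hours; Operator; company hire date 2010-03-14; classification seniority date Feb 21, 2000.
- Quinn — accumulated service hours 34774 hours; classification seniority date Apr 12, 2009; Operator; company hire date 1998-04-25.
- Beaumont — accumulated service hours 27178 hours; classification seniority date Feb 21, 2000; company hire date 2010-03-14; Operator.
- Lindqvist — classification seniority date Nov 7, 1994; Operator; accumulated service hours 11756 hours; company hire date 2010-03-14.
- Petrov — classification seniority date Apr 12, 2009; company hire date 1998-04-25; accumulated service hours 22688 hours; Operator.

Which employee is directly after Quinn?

Lindqvist

By classification: Johansson, Petrov, Quinn, Lindqvist, Beaumont and Nguyen (Operator); then Fontaine and Oyelaran (Helper).
Among Johansson, Petrov, Quinn, Lindqvist, Beaumont and Nguyen, by company hire date (earlier first): Johansson, Petrov and Quinn (1998-04-25) before Lindqvist, Beaumont and Nguyen (2010-03-14).
Johansson, Petrov and Quinn all have classification seniority date Apr 12, 2009, so the next rule applies.
Among Johansson, Petrov and Quinn, alphabetically by surname: Johansson before Petrov before Quinn.
Among Lindqvist, Beaumont and Nguyen, by classification seniority date (earlier first): Lindqvist (Nov 7, 1994) before Beaumont and Nguyen (Feb 21, 2000).
Among Beaumont and Nguyen, alphabetically by surname: Beaumont before Nguyen.
Fontaine and Oyelaran both have company hire date 1996-06-04, so the next rule applies.
Fontaine and Oyelaran both have classification seniority date Sep 25, 2015, so the next rule applies.
Among Fontaine and Oyelaran, alphabetically by surname: Fontaine before Oyelaran.
Order: Johansson, Petrov, Quinn, Lindqvist, Beaumont, Nguyen, Fontaine, Oyelaran.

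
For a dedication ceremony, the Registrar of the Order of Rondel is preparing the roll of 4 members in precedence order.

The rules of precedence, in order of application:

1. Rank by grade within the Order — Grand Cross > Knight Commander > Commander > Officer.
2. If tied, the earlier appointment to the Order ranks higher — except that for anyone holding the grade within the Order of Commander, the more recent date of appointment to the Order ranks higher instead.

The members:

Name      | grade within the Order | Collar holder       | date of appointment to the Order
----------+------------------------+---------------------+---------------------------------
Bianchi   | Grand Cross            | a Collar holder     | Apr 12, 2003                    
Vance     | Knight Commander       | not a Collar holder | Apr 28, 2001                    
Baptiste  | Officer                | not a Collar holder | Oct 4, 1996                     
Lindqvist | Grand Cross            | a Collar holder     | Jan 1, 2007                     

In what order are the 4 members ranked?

Bianchi, Lindqvist, Vance, Baptiste

By grade within the Order: Bianchi and Lindqvist (Grand Cross); then Vance (Knight Commander); then Baptiste (Officer).
Among Bianchi and Lindqvist, by date of appointment to the Order (earlier first): Bianchi (Apr 12, 2003) before Lindqvist (Jan 1, 2007).
Full order: Bianchi, Lindqvist, Vance, Baptiste.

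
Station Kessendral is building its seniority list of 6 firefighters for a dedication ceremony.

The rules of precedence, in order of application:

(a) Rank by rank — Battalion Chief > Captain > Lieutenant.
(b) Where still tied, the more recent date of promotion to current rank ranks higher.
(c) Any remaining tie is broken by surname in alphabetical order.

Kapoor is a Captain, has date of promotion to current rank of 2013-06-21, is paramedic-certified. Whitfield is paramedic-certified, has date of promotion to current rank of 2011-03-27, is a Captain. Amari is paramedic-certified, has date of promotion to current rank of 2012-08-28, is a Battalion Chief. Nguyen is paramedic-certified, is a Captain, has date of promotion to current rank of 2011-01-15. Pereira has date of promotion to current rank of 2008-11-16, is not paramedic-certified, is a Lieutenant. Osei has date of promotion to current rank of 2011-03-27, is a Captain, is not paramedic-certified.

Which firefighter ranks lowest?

Pereira

By rank: Amari (Battalion Chief); then Kapoor, Osei, Whitfield and Nguyen (Captain); then Pereira (Lieutenant).
Among Kapoor, Osei, Whitfield and Nguyen, by date of promotion to current rank (later first): Kapoor (2013-06-21) before Osei and Whitfield (2011-03-27) before Nguyen (2011-01-15).
Among Osei and Whitfield, alphabetically by surname: Osei before Whitfield.
Order: Amari, Kapoor, Osei, Whitfield, Nguyen, Pereira.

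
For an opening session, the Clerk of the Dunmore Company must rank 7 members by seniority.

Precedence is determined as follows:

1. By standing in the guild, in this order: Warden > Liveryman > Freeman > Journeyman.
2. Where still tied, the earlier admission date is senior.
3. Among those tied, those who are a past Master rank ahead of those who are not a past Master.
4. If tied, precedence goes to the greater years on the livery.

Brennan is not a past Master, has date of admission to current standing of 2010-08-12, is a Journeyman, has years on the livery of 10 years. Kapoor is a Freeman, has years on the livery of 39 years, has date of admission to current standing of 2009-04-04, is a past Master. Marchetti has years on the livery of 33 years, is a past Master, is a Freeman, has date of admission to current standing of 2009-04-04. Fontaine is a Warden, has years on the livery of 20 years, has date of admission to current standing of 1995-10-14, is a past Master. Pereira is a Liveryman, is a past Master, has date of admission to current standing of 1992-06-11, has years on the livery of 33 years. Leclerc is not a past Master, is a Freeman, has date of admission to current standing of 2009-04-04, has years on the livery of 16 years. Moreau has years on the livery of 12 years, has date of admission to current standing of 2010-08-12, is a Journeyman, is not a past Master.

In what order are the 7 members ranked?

Fontaine, Pereira, Kapoor, Marchetti, Leclerc, Moreau, Brennan

By standing in the guild: Fontaine (Warden); then Pereira (Liveryman); then Kapoor, Marchetti and Leclerc (Freeman); then Moreau and Brennan (Journeyman).
Kapoor, Marchetti and Leclerc all have date of admission to current standing 2009-04-04, so the next rule applies.
Among Kapoor, Marchetti and Leclerc, a past Master before not a past Master: Kapoor and Marchetti (a past Master) before Leclerc (not a past Master).
Among Kapoor and Marchetti, by years on the livery (higher first): Kapoor (39 years) before Marchetti (33 years).
Moreau and Brennan both have date of admission to current standing 2010-08-12, so the next rule applies.
Moreau and Brennan are each not a past Master, so the next rule applies.
Among Moreau and Brennan, by years on the livery (higher first): Moreau (12 years) before Brennan (10 years).
Full order: Fontaine, Pereira, Kapoor, Marchetti, Leclerc, Moreau, Brennan.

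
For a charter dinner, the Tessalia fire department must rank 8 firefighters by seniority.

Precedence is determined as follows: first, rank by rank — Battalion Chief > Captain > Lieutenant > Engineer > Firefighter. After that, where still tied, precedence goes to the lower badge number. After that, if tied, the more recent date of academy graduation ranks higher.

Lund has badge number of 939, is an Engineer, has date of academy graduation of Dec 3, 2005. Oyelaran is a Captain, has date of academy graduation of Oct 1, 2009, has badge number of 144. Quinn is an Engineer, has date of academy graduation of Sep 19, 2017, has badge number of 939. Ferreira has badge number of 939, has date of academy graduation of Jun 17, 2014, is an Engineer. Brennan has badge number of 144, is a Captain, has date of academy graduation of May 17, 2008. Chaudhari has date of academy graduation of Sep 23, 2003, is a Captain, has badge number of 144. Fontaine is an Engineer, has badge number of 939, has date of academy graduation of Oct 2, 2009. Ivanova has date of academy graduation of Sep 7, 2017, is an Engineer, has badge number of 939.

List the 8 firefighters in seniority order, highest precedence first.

By rank: Oyelaran, Brennan and Chaudhari (Captain); then Quinn, Ivanova, Ferreira, Fontaine and Lund (Engineer).
Oyelaran, Brennan and Chaudhari all have badge number 144, so the next rule applies.
Among Oyelaran, Brennan and Chaudhari, by date of academy graduation (later first): Oyelaran (Oct 1, 2009) before Brennan (May 17, 2008) before Chaudhari (Sep 23, 2003).
Quinn, Ivanova, Ferreira, Fontaine and Lund all have badge number 939, so the next rule applies.
Among Quinn, Ivanova, Ferreira, Fontaine and Lund, by date of academy graduation (later first): Quinn (Sep 19, 2017) before Ivanova (Sep 7, 2017) before Ferreira (Jun 17, 2014) before Fontaine (Oct 2, 2009) before Lund (Dec 3, 2005).
Full order: Oyelaran, Brennan, Chaudhari, Quinn, Ivanova, Ferreira, Fontaine, Lund.

Oyelaran, Brennan, Chaudhari, Quinn, Ivanova, Ferreira, Fontaine, Lund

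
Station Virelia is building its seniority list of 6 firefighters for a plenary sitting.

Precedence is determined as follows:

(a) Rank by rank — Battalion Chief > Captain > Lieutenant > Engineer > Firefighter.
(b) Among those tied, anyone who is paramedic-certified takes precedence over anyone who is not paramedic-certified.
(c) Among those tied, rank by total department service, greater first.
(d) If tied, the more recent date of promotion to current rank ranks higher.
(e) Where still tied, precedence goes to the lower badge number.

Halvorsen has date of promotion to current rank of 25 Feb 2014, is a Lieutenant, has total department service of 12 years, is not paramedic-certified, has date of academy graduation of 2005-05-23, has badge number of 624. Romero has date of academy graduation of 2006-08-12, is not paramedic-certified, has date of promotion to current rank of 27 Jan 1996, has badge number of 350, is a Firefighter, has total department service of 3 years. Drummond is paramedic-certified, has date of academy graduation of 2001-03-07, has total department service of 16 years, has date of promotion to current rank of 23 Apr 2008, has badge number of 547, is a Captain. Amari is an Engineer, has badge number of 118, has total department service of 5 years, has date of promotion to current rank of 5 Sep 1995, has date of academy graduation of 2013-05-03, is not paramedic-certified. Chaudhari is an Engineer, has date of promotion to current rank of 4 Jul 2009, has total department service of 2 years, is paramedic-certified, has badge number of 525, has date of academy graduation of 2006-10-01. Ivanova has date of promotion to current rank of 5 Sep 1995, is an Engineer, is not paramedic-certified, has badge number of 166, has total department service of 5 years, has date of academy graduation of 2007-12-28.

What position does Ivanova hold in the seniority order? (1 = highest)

5

By rank: Drummond (Captain); then Halvorsen (Lieutenant); then Chaudhari, Amari and Ivanova (Engineer); then Romero (Firefighter).
Among Chaudhari, Amari and Ivanova, paramedic-certified before not paramedic-certified: Chaudhari (paramedic-certified) before Amari and Ivanova (not paramedic-certified).
Amari and Ivanova both have total department service 5 years, so the next rule applies.
Amari and Ivanova both have date of promotion to current rank 5 Sep 1995, so the next rule applies.
Among Amari and Ivanova, by badge number (lower first): Amari (118) before Ivanova (166).
Order: Drummond, Halvorsen, Chaudhari, Amari, Ivanova, Romero. So position 5.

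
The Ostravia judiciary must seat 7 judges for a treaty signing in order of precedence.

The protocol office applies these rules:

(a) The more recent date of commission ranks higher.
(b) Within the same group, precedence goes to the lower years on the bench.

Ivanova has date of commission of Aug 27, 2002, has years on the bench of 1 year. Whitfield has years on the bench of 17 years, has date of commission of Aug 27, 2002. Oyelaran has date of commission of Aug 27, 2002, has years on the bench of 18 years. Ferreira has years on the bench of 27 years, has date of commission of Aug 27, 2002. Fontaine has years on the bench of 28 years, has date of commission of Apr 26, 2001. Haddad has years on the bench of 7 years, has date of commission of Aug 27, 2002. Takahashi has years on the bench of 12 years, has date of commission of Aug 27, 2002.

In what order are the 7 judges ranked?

By date of commission (later first): Ivanova, Haddad, Takahashi, Whitfield, Oyelaran and Ferreira (each Aug 27, 2002); then Fontaine (Apr 26, 2001).
Among Ivanova, Haddad, Takahashi, Whitfield, Oyelaran and Ferreira, by years on the bench (lower first): Ivanova (1 year) before Haddad (7 years) before Takahashi (12 years) before Whitfield (17 years) before Oyelaran (18 years) before Ferreira (27 years).
Full order: Ivanova, Haddad, Takahashi, Whitfield, Oyelaran, Ferreira, Fontaine.

Ivanova, Haddad, Takahashi, Whitfield, Oyelaran, Ferreira, Fontaine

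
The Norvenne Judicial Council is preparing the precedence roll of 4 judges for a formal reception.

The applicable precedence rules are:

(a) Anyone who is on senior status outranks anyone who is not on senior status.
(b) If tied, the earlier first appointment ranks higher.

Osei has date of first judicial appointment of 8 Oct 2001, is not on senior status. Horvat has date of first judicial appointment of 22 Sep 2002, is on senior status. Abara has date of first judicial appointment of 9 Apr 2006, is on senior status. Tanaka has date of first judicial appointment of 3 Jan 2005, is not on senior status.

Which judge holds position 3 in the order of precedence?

Osei

By the first rule: Horvat and Abara (both on senior status); then Osei and Tanaka (both not on senior status).
Among Horvat and Abara, by date of first judicial appointment (earlier first): Horvat (22 Sep 2002) before Abara (9 Apr 2006).
Among Osei and Tanaka, by date of first judicial appointment (earlier first): Osei (8 Oct 2001) before Tanaka (3 Jan 2005).
Order: Horvat, Abara, Osei, Tanaka.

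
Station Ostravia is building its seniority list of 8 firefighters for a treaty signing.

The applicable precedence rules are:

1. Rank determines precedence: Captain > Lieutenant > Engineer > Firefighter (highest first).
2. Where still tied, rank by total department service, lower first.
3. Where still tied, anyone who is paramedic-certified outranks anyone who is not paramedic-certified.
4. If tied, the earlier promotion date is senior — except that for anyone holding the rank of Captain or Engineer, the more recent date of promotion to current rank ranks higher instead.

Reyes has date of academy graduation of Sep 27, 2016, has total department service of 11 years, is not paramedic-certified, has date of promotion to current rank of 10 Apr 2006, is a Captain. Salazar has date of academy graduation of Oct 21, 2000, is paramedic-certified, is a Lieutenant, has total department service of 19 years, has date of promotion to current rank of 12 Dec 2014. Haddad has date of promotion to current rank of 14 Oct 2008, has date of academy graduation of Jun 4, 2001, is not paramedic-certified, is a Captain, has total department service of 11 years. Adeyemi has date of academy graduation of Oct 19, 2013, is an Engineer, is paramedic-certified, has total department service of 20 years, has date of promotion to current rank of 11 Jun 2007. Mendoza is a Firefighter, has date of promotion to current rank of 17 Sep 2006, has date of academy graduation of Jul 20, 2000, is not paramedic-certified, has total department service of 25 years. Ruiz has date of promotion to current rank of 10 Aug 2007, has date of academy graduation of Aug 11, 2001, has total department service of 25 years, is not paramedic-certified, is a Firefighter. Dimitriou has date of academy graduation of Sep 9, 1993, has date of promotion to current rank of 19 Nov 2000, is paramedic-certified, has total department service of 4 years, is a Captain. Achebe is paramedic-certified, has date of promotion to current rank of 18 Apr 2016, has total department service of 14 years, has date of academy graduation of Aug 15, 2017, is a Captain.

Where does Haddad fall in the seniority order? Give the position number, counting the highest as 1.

2

By rank: Dimitriou, Haddad, Reyes and Achebe (Captain); then Salazar (Lieutenant); then Adeyemi (Engineer); then Mendoza and Ruiz (Firefighter).
Among Dimitriou, Haddad, Reyes and Achebe, by total department service (lower first): Dimitriou (4 years) before Haddad and Reyes (11 years) before Achebe (14 years).
Haddad and Reyes are each not paramedic-certified, so the next rule applies.
Among Haddad and Reyes, by date of promotion to current rank (later first) (reversed rule for this group): Haddad (14 Oct 2008) before Reyes (10 Apr 2006).
Mendoza and Ruiz both have total department service 25 years, so the next rule applies.
Mendoza and Ruiz are each not paramedic-certified, so the next rule applies.
Among Mendoza and Ruiz, by date of promotion to current rank (earlier first): Mendoza (17 Sep 2006) before Ruiz (10 Aug 2007).
Order: Dimitriou, Haddad, Reyes, Achebe, Salazar, Adeyemi, Mendoza, Ruiz. So position 2.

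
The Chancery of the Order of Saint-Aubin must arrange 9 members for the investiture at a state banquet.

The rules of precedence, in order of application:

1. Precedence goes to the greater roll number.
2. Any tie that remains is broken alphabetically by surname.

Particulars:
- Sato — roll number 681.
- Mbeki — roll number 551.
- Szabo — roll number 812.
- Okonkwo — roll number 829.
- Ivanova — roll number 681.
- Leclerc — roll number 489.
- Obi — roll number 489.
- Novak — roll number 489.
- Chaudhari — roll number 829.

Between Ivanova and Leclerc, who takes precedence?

Ivanova

By roll number (higher first): Chaudhari and Okonkwo (both 829); then Szabo (812); then Ivanova and Sato (both 681); then Mbeki (551); then Leclerc, Novak and Obi (each 489).
Among Chaudhari and Okonkwo, alphabetically by surname: Chaudhari before Okonkwo.
Among Ivanova and Sato, alphabetically by surname: Ivanova before Sato.
Among Leclerc, Novak and Obi, alphabetically by surname: Leclerc before Novak before Obi.
So Ivanova takes precedence.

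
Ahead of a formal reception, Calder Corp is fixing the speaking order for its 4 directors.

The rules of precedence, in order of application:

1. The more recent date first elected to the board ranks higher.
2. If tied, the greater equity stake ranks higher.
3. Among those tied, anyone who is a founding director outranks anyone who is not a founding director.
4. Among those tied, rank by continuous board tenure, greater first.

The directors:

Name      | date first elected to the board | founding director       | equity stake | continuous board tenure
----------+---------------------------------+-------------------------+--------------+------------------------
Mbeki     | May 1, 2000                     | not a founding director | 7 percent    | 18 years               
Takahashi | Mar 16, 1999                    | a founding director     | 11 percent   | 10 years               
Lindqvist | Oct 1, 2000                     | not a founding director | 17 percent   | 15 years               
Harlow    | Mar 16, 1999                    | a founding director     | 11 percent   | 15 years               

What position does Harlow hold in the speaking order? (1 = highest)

By date first elected to the board (later first): Lindqvist (Oct 1, 2000); then Mbeki (May 1, 2000); then Harlow and Takahashi (both Mar 16, 1999).
Harlow and Takahashi both have equity stake 11 percent, so the next rule applies.
Harlow and Takahashi are each a founding director, so the next rule applies.
Among Harlow and Takahashi, by continuous board tenure (higher first): Harlow (15 years) before Takahashi (10 years).
Order: Lindqvist, Mbeki, Harlow, Takahashi. So position 3.

3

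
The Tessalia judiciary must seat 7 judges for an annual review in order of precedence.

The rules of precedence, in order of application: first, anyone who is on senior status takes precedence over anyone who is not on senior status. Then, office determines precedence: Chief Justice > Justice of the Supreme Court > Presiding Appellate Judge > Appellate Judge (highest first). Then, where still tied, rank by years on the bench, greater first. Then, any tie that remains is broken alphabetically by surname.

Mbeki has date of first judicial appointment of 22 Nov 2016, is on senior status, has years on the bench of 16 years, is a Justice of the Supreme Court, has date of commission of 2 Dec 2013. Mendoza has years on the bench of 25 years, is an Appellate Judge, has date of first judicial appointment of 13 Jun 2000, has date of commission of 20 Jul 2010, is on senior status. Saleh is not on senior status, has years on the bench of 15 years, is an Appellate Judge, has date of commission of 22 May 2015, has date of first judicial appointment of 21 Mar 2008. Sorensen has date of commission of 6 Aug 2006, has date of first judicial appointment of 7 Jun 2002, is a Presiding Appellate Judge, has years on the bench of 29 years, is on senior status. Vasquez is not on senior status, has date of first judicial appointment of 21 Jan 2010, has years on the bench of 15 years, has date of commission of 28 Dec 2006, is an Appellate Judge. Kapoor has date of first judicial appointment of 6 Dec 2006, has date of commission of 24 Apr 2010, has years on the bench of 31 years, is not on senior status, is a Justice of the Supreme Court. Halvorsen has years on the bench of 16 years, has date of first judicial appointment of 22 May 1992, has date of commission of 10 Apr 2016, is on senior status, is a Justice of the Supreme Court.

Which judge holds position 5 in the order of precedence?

Kapoor

By the first rule: Halvorsen, Mbeki, Sorensen and Mendoza (each on senior status); then Kapoor, Saleh and Vasquez (each not on senior status).
Among Halvorsen, Mbeki, Sorensen and Mendoza, by office: Halvorsen and Mbeki (Justice of the Supreme Court) before Sorensen (Presiding Appellate Judge) before Mendoza (Appellate Judge).
Halvorsen and Mbeki both have years on the bench 16 years, so the next rule applies.
Among Halvorsen and Mbeki, alphabetically by surname: Halvorsen before Mbeki.
Among Kapoor, Saleh and Vasquez, by office: Kapoor (Justice of the Supreme Court) before Saleh and Vasquez (Appellate Judge).
Saleh and Vasquez both have years on the bench 15 years, so the next rule applies.
Among Saleh and Vasquez, alphabetically by surname: Saleh before Vasquez.
Order: Halvorsen, Mbeki, Sorensen, Mendoza, Kapoor, Saleh, Vasquez.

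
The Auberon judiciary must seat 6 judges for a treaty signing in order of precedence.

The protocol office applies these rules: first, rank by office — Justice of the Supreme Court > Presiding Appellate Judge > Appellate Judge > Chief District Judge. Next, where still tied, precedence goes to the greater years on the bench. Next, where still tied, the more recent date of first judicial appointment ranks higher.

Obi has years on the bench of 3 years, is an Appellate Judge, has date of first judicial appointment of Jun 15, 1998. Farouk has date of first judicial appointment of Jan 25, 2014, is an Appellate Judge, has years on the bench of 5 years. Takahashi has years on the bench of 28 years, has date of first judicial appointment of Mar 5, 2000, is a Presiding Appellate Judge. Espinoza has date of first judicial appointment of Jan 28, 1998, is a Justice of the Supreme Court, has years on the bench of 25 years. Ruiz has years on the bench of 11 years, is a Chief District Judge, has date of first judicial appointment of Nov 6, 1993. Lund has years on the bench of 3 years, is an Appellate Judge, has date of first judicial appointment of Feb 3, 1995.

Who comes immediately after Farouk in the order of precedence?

Obi

By office: Espinoza (Justice of the Supreme Court); then Takahashi (Presiding Appellate Judge); then Farouk, Obi and Lund (Appellate Judge); then Ruiz (Chief District Judge).
Among Farouk, Obi and Lund, by years on the bench (higher first): Farouk (5 years) before Obi and Lund (3 years).
Among Obi and Lund, by date of first judicial appointment (later first): Obi (Jun 15, 1998) before Lund (Feb 3, 1995).
Order: Espinoza, Takahashi, Farouk, Obi, Lund, Ruiz.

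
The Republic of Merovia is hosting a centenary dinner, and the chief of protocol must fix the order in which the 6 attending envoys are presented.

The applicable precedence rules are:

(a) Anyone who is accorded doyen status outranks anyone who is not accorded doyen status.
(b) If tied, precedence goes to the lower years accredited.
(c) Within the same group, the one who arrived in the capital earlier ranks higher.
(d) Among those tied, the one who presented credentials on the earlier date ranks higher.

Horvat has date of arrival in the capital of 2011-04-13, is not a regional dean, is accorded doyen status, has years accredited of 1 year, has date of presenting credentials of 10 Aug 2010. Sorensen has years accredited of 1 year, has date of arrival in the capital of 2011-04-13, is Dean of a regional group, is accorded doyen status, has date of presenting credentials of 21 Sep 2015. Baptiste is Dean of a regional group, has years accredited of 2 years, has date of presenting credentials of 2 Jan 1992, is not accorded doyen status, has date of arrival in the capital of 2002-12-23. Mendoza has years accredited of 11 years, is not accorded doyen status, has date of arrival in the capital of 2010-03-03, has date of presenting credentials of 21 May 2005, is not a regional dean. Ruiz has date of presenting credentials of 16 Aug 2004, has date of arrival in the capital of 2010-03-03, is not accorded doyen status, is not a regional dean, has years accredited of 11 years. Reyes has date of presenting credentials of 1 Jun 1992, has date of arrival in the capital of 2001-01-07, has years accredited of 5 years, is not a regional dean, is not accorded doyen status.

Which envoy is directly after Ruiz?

Mendoza

By the first rule: Horvat and Sorensen (both accorded doyen status); then Baptiste, Reyes, Ruiz and Mendoza (each not accorded doyen status).
Horvat and Sorensen both have years accredited 1 year, so the next rule applies.
Horvat and Sorensen both have date of arrival in the capital 2011-04-13, so the next rule applies.
Among Horvat and Sorensen, by date of presenting credentials (earlier first): Horvat (10 Aug 2010) before Sorensen (21 Sep 2015).
Among Baptiste, Reyes, Ruiz and Mendoza, by years accredited (lower first): Baptiste (2 years) before Reyes (5 years) before Ruiz and Mendoza (11 years).
Ruiz and Mendoza both have date of arrival in the capital 2010-03-03, so the next rule applies.
Among Ruiz and Mendoza, by date of presenting credentials (earlier first): Ruiz (16 Aug 2004) before Mendoza (21 May 2005).
Order: Horvat, Sorensen, Baptiste, Reyes, Ruiz, Mendoza.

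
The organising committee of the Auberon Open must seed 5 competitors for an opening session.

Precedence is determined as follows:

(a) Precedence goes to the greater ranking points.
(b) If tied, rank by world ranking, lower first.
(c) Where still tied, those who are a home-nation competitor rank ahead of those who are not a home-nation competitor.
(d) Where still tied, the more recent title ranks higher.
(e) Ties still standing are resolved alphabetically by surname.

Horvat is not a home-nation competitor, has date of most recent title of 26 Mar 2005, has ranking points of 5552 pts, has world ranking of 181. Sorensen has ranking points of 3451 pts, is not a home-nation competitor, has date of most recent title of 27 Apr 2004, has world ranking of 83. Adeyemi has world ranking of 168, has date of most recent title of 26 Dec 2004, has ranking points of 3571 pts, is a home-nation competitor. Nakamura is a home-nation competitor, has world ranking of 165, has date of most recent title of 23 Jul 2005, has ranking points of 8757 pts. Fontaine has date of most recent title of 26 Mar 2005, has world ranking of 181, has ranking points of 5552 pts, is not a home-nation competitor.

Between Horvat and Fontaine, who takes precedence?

Fontaine

By ranking points (higher first): Nakamura (8757 pts); then Fontaine and Horvat (both 5552 pts); then Adeyemi (3571 pts); then Sorensen (3451 pts).
Fontaine and Horvat both have world ranking 181, so the next rule applies.
Fontaine and Horvat are each not a home-nation competitor, so the next rule applies.
Fontaine and Horvat both have date of most recent title 26 Mar 2005, so the next rule applies.
Among Fontaine and Horvat, alphabetically by surname: Fontaine before Horvat.
So Fontaine takes precedence.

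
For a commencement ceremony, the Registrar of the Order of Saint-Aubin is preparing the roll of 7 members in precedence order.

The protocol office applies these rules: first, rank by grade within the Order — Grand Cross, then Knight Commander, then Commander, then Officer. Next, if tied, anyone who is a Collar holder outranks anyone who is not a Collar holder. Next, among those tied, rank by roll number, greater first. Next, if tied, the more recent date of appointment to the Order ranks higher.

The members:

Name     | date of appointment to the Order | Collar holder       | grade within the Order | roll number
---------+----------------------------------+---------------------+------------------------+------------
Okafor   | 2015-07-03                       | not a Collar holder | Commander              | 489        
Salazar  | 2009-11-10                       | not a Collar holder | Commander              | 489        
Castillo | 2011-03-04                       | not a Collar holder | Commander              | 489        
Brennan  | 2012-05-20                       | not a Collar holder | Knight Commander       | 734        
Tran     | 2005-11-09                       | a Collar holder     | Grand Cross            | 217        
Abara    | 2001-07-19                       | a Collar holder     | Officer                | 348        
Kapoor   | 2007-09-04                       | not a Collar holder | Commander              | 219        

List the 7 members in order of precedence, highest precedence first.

Tran, Brennan, Okafor, Castillo, Salazar, Kapoor, Abara

By grade within the Order: Tran (Grand Cross); then Brennan (Knight Commander); then Okafor, Castillo, Salazar and Kapoor (Commander); then Abara (Officer).
Okafor, Castillo, Salazar and Kapoor are each not a Collar holder, so the next rule applies.
Among Okafor, Castillo, Salazar and Kapoor, by roll number (higher first): Okafor, Castillo and Salazar (489) before Kapoor (219).
Among Okafor, Castillo and Salazar, by date of appointment to the Order (later first): Okafor (2015-07-03) before Castillo (2011-03-04) before Salazar (2009-11-10).
Full order: Tran, Brennan, Okafor, Castillo, Salazar, Kapoor, Abara.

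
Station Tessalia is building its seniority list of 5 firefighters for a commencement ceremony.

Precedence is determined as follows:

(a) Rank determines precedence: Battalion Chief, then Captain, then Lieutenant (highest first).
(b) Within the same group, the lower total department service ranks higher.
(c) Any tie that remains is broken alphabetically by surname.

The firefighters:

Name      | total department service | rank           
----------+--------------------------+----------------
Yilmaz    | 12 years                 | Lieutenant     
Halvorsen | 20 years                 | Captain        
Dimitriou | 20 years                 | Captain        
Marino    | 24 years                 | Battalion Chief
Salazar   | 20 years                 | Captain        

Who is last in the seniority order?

Yilmaz

By rank: Marino (Battalion Chief); then Dimitriou, Halvorsen and Salazar (Captain); then Yilmaz (Lieutenant).
Dimitriou, Halvorsen and Salazar all have total department service 20 years, so the next rule applies.
Among Dimitriou, Halvorsen and Salazar, alphabetically by surname: Dimitriou before Halvorsen before Salazar.
Order: Marino, Dimitriou, Halvorsen, Salazar, Yilmaz.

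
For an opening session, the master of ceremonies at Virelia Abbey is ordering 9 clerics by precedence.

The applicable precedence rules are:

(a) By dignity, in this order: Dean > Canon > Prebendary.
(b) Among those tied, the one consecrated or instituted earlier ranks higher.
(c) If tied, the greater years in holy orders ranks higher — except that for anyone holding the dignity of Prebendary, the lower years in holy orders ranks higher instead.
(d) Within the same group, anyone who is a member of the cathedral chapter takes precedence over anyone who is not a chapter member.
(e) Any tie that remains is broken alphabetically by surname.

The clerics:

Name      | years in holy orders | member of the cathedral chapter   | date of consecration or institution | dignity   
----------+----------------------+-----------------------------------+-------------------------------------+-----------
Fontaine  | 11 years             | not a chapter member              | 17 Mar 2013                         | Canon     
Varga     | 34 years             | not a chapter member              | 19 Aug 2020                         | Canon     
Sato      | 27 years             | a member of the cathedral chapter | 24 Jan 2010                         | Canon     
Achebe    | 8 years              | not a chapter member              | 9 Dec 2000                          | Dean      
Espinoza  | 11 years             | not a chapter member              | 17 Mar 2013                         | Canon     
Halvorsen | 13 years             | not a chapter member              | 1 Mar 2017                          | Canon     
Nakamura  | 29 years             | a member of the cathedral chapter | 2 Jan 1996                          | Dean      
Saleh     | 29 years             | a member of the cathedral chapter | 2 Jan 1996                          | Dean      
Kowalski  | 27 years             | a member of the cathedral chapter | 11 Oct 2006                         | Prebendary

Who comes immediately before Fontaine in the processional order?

By dignity: Nakamura, Saleh and Achebe (Dean); then Sato, Espinoza, Fontaine, Halvorsen and Varga (Canon); then Kowalski (Prebendary).
Among Nakamura, Saleh and Achebe, by date of consecration or institution (earlier first): Nakamura and Saleh (2 Jan 1996) before Achebe (9 Dec 2000).
Nakamura and Saleh both have years in holy orders 29 years, so the next rule applies.
Nakamura and Saleh are each a member of the cathedral chapter, so the next rule applies.
Among Nakamura and Saleh, alphabetically by surname: Nakamura before Saleh.
Among Sato, Espinoza, Fontaine, Halvorsen and Varga, by date of consecration or institution (earlier first): Sato (24 Jan 2010) before Espinoza and Fontaine (17 Mar 2013) before Halvorsen (1 Mar 2017) before Varga (19 Aug 2020).
Espinoza and Fontaine both have years in holy orders 11 years, so the next rule applies.
Espinoza and Fontaine are each not a chapter member, so the next rule applies.
Among Espinoza and Fontaine, alphabetically by surname: Espinoza before Fontaine.
Order: Nakamura, Saleh, Achebe, Sato, Espinoza, Fontaine, Halvorsen, Varga, Kowalski.

Espinoza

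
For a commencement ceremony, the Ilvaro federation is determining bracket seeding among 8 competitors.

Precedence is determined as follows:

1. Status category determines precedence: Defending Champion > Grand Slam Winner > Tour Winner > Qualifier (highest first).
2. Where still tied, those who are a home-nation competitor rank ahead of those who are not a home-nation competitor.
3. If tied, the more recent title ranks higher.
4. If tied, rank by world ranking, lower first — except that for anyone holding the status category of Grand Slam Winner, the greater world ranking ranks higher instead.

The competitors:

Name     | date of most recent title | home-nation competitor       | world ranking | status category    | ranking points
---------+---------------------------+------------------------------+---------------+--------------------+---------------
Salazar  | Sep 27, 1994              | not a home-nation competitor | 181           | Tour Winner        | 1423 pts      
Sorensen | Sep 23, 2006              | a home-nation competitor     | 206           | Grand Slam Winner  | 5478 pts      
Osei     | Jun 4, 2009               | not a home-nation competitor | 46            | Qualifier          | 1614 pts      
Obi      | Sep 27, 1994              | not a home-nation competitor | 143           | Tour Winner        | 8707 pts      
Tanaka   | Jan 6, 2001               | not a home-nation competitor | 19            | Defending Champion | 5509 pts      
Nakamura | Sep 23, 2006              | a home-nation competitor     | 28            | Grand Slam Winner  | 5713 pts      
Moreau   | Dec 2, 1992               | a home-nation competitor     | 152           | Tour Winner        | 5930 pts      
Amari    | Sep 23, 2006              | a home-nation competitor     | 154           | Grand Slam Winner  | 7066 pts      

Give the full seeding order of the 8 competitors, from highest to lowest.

By status category: Tanaka (Defending Champion); then Sorensen, Amari and Nakamura (Grand Slam Winner); then Moreau, Obi and Salazar (Tour Winner); then Osei (Qualifier).
Sorensen, Amari and Nakamura are each a home-nation competitor, so the next rule applies.
Sorensen, Amari and Nakamura all have date of most recent title Sep 23, 2006, so the next rule applies.
Among Sorensen, Amari and Nakamura, by world ranking (higher first) (reversed rule for this group): Sorensen (206) before Amari (154) before Nakamura (28).
Among Moreau, Obi and Salazar, a home-nation competitor before not a home-nation competitor: Moreau (a home-nation competitor) before Obi and Salazar (not a home-nation competitor).
Obi and Salazar both have date of most recent title Sep 27, 1994, so the next rule applies.
Among Obi and Salazar, by world ranking (lower first): Obi (143) before Salazar (181).
Full order: Tanaka, Sorensen, Amari, Nakamura, Moreau, Obi, Salazar, Osei.

Tanaka, Sorensen, Amari, Nakamura, Moreau, Obi, Salazar, Osei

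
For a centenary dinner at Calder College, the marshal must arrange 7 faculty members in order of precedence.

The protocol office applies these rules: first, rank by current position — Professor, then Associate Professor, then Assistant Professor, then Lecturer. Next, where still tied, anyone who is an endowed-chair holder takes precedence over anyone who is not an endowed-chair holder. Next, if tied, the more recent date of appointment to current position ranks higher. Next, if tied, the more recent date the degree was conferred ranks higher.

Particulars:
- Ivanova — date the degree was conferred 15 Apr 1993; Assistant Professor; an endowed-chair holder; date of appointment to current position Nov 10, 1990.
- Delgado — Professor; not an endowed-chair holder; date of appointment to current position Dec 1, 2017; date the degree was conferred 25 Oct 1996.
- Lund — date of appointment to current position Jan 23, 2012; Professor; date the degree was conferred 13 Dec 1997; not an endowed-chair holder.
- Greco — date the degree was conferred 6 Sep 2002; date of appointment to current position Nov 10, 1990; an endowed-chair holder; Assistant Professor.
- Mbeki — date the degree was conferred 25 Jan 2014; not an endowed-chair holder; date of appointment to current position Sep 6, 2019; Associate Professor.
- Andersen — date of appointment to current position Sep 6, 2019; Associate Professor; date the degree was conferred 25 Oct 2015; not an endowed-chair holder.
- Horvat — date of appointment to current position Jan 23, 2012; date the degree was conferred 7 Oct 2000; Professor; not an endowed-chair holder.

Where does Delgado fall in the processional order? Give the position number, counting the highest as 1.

By current position: Delgado, Horvat and Lund (Professor); then Andersen and Mbeki (Associate Professor); then Greco and Ivanova (Assistant Professor).
Delgado, Horvat and Lund are each not an endowed-chair holder, so the next rule applies.
Among Delgado, Horvat and Lund, by date of appointment to current position (later first): Delgado (Dec 1, 2017) before Horvat and Lund (Jan 23, 2012).
Among Horvat and Lund, by date the degree was conferred (later first): Horvat (7 Oct 2000) before Lund (13 Dec 1997).
Andersen and Mbeki are each not an endowed-chair holder, so the next rule applies.
Andersen and Mbeki both have date of appointment to current position Sep 6, 2019, so the next rule applies.
Among Andersen and Mbeki, by date the degree was conferred (later first): Andersen (25 Oct 2015) before Mbeki (25 Jan 2014).
Greco and Ivanova are each an endowed-chair holder, so the next rule applies.
Greco and Ivanova both have date of appointment to current position Nov 10, 1990, so the next rule applies.
Among Greco and Ivanova, by date the degree was conferred (later first): Greco (6 Sep 2002) before Ivanova (15 Apr 1993).
Order: Delgado, Horvat, Lund, Andersen, Mbeki, Greco, Ivanova. So position 1.

1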